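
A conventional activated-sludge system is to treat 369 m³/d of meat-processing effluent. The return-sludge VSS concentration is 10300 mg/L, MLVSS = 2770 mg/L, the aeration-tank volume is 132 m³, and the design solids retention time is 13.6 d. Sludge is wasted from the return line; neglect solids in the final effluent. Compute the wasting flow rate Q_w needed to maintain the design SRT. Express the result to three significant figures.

Q_w ≈ 2.61 m³/d

Wasting from the return line (neglecting effluent solids): Q_w = V·X / (θ_c·X_r) = 132.0 × 2770 / (13.6 × 10300) = 2.610 m³/d.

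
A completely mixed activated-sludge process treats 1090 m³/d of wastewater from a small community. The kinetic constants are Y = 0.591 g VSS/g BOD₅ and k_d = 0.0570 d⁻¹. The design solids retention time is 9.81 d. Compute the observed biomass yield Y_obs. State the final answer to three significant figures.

Correct the yield for decay: Y_obs = Y/(1 + k_d θ_c) = 0.591 / (1 + 0.0570 × 9.81) = 0.591 / 1.559 = 0.3790.

Y_obs ≈ 0.379 g VSS/g BOD₅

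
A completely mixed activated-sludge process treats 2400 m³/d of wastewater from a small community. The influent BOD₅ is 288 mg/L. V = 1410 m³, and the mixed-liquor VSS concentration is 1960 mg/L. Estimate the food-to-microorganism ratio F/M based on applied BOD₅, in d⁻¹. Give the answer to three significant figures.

F/M = Q·S₀ / (V·X) = 2400 × 288 / (1410 × 1960) = 0.2501 g BOD₅·(g VSS·d)⁻¹.

F/M ≈ 0.250 d⁻¹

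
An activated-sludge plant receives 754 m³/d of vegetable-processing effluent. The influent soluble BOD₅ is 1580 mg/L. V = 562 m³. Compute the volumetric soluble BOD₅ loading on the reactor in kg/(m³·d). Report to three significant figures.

L_v = Q S₀ / V = 754 × 1580 × 10⁻³ / 562.0 = 2.120 kg/(m³·d).

L_v ≈ 2.12 kg soluble BOD₅/(m³·d)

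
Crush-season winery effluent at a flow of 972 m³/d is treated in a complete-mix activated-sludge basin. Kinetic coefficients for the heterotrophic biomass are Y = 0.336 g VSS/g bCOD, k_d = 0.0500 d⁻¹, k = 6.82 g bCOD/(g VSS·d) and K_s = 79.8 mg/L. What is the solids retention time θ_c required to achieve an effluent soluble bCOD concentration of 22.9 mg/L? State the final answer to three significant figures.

Specific growth rate at S = 22.9 mg/L: μ = YkS/(K_s+S) = 0.336·6.82·22.9/(79.8+22.9) = 0.5110 d⁻¹.
1/θ_c = 0.5110 − 0.0500 = 0.4610 d⁻¹, so θ_c = 2.169 d.

θ_c ≈ 2.17 d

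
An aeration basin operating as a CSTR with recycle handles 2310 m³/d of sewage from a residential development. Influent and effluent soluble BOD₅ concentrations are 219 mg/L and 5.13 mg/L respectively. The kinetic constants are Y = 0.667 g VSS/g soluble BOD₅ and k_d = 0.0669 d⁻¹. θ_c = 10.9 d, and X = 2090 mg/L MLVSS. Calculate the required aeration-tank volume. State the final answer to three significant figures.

V ≈ 994 m³

Steady-state biomass mass balance: V·X·(1 + k_d·θ_c) = Y·Q·(S₀ − S)·θ_c, so V = 0.667 × 2310 × (219 − 5.13) × 10.9 / [2090 × (1 + 0.0669 × 10.9)] = 3.59×10^6 / 3614 = 993.8 m³.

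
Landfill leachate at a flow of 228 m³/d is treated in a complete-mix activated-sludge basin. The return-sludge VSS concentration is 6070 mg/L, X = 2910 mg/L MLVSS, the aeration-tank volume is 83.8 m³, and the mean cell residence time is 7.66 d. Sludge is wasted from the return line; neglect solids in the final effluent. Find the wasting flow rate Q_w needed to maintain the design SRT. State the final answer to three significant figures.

Q_w = (V·X)/(θ_c X_r) = 83.80 × 2910 / (7.66 × 6070) = 5.245 m³/d.

Q_w ≈ 5.24 m³/d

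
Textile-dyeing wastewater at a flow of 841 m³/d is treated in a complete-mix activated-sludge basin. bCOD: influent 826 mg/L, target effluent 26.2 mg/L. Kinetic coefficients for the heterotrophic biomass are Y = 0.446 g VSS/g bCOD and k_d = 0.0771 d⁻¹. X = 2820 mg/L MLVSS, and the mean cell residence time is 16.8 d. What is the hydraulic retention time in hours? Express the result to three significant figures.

τ ≈ 22.2 h

Steady-state biomass mass balance: V·X·(1 + k_d·θ_c) = Y·Q·(S₀ − S)·θ_c, so V = 0.446 × 841 × (826 − 26.2) × 16.8 / [2820 × (1 + 0.0771 × 16.8)] = 5.04×10^6 / 6473 = 778.6 m³.
Hydraulic retention time τ = V/Q = 778.6 / 841 = 0.9259 d = 22.22 h.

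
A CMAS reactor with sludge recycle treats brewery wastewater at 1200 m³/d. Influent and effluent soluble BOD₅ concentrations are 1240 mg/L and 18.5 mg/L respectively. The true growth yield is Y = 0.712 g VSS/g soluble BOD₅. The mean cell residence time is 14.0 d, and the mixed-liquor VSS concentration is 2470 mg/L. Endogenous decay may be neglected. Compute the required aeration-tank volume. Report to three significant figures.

V ≈ 5920 m³

V·X = Y·Q·ΔS·θ_c gives V = 0.712 × 1200 × (1240 − 18.5) × 14.0 / 2470 = 5915 m³.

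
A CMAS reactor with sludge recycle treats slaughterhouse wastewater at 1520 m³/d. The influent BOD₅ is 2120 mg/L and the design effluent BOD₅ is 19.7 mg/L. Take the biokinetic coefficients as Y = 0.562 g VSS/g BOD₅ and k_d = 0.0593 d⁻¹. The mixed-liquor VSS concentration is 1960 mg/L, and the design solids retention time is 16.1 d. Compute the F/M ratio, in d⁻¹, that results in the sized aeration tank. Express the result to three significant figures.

F/M ≈ 0.218 d⁻¹

Rearranging the biomass balance for a CMAS with decay, V = Y·Q·ΔS·θ_c / [X·(1+k_d θ_c)] = 0.562 × 1520 × (2120 − 19.7) × 16.1 / [1960 × (1 + 0.0593 × 16.1)] = 2.89×10^7 / 3831 = 7540 m³.
F/M = Q·S₀ / (V·X) = 1520 × 2120 / (7540 × 1960) = 0.2181 g BOD₅·(g VSS·d)⁻¹.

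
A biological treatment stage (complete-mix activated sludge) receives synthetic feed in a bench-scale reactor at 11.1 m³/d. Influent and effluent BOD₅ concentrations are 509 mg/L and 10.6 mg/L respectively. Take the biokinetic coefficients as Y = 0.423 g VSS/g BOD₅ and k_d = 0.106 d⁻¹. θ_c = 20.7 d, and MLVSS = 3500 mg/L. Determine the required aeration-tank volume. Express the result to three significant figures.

Rearranging the biomass balance for a CMAS with decay, V = Y·Q·ΔS·θ_c / [X·(1+k_d θ_c)] = 0.423 × 11.1 × (509 − 10.6) × 20.7 / [3500 × (1 + 0.106 × 20.7)] = 4.84×10^4 / 11180 = 4.333 m³.

V ≈ 4.33 m³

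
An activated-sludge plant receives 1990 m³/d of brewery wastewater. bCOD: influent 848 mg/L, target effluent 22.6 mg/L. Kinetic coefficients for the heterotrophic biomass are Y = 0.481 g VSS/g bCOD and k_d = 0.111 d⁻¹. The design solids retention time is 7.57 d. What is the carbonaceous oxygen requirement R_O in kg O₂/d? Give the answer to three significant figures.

R_O ≈ 1030 kg O₂/d

Y_obs = Y / (1 + k_d θ_c) = 0.481 / (1 + 0.111 × 7.57) = 0.481 / 1.840 = 0.2614.
Mass of bCOD removed per day: Q(S₀ − S) = 1990 × 825.4 g/m³ = 1643 kg/d.
P_X = Y_obs·Q·(S₀ − S) = 0.2614 × 1643 = 429.3 kg VSS/d.
Carbonaceous O₂ demand = substrate oxidised − cell-mass equivalent = 1643 − 1.42 × 429.3 = 1033 kg O₂/d.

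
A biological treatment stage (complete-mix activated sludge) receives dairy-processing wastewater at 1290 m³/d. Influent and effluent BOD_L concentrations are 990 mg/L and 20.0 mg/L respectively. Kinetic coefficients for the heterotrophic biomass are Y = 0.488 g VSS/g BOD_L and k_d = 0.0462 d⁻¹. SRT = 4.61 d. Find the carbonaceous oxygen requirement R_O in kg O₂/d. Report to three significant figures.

R_O ≈ 536 kg O₂/d

The observed yield is Y_obs = Y/(1 + k_d·θ_c) = 0.488 / (1 + 0.0462 × 4.61) = 0.488 / 1.213 = 0.4023 g VSS per g BOD_L removed.
ΔS = 990 − 20.0 = 970.0 mg/L, so the substrate removal rate is 1290 × 970.0/1000 = 1251 kg BOD_L/d.
Net sludge production P_X = 0.4023 × 1251 = 503.4 kg VSS/d.
R_O = Q·ΔS − 1.42 P_X = 1251 − 714.9 = 536.4 kg O₂/d.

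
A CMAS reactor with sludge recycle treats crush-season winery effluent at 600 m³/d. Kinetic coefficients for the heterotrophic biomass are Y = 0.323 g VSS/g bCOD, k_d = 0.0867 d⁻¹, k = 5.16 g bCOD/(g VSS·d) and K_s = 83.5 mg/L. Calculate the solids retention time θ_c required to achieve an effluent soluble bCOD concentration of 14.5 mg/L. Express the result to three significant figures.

Specific growth rate at S = 14.5 mg/L: μ = YkS/(K_s+S) = 0.323·5.16·14.5/(83.5+14.5) = 0.2466 d⁻¹.
1/θ_c = 0.2466 − 0.0867 = 0.1599 d⁻¹, so θ_c = 6.254 d.

θ_c ≈ 6.25 d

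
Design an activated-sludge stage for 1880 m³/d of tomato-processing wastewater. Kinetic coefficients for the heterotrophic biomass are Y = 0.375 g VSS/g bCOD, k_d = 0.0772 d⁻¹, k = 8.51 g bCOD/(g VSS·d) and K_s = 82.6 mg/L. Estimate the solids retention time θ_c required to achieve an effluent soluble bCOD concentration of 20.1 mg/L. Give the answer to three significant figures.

From 1/θ_c = Y·k·S/(K_s + S) − k_d: Y·k·S/(K_s+S) = 0.375 × 8.51 × 20.1 / (82.6 + 20.1) = 0.6246 d⁻¹.
θ_c = 1/(μ − k_d) = 1/(0.6246 − 0.0772) = 1/0.5474 = 1.827 d.

θ_c ≈ 1.83 d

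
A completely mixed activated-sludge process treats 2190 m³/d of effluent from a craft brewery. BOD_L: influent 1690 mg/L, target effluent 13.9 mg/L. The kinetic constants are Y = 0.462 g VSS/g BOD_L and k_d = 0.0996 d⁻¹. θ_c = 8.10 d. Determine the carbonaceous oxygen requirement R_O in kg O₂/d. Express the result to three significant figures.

R_O ≈ 2340 kg O₂/d

Y_obs = Y / (1 + k_d θ_c) = 0.462 / (1 + 0.0996 × 8.10) = 0.462 / 1.807 = 0.2557.
Q·(S₀ − S) = 2190 × (1690 − 13.9) × 10⁻³ = 3671 kg/d removed.
Net sludge production P_X = 0.2557 × 3671 = 938.6 kg VSS/d.
R_O = Q·(S₀ − S) − 1.42·P_X = 3671 − 1.42 × 938.6 = 2338 kg O₂/d.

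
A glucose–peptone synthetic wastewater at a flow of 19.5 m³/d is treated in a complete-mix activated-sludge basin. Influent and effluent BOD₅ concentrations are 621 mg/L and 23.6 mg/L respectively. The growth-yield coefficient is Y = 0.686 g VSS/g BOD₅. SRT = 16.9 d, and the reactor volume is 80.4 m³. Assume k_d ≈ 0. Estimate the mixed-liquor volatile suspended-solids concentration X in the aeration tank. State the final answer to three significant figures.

X = Y·Q·ΔS·θ_c / V = 0.686 × 19.5 × (621 − 23.6) × 16.9 / 80.4 = 1680 mg/L.

X ≈ 1680 mg/L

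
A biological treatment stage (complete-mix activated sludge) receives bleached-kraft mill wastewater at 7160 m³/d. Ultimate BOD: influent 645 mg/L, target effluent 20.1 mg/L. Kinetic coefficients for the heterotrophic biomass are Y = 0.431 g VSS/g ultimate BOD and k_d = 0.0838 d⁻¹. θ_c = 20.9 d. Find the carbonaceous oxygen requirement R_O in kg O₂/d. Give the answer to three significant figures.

Observed yield with endogenous decay: Y_obs = Y / (1 + k_d·θ_c) = 0.431 / (1 + 0.0838 × 20.9) = 0.431 / 2.751 = 0.1566 g VSS/g ultimate BOD.
Mass of ultimate BOD removed per day: Q(S₀ − S) = 7160 × 624.9 g/m³ = 4474 kg/d.
Net sludge production P_X = 0.1566 × 4474 = 700.9 kg VSS/d.
Carbonaceous O₂ demand = substrate oxidised − cell-mass equivalent = 4474 − 1.42 × 700.9 = 3479 kg O₂/d.

R_O ≈ 3480 kg O₂/d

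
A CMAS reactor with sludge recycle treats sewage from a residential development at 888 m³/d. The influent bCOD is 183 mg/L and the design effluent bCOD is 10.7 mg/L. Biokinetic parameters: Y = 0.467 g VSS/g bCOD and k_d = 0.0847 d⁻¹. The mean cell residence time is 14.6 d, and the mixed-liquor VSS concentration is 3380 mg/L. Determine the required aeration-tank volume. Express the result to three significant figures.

V ≈ 138 m³

From the SRT design equation V = Y Q (S₀−S) θ_c / [X (1 + k_d θ_c)] = 0.467 × 888 × (183 − 10.7) × 14.6 / [3380 × (1 + 0.0847 × 14.6)] = 1.04×10^6 / 7560 = 138.0 m³.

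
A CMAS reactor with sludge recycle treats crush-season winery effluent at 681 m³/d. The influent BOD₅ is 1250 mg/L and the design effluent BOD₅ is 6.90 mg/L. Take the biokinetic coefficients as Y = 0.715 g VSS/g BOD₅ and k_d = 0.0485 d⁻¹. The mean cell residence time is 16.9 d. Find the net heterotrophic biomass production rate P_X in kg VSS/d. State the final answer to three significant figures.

P_X ≈ 333 kg VSS/d

Correct the yield for decay: Y_obs = Y/(1 + k_d θ_c) = 0.715 / (1 + 0.0485 × 16.9) = 0.715 / 1.820 = 0.3929.
Q·(S₀ − S) = 681 × (1250 − 6.90) × 10⁻³ = 846.6 kg/d removed.
P_X = Y_obs · Q(S₀ − S) = 0.3929 × 846.6 = 332.6 kg VSS/d.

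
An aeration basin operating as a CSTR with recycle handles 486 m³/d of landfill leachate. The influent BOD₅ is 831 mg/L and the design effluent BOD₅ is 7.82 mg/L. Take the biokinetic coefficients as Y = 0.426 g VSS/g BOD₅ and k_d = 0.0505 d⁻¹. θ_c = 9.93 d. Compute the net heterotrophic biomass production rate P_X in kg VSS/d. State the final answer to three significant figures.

Correct the yield for decay: Y_obs = Y/(1 + k_d θ_c) = 0.426 / (1 + 0.0505 × 9.93) = 0.426 / 1.501 = 0.2837.
Mass of BOD₅ removed per day: Q(S₀ − S) = 486 × 823.2 g/m³ = 400.1 kg/d.
Biomass produced: P_X = Y_obs·Q·ΔS = 0.2837 × 400.1 ≈ 113.5 kg VSS/d.

P_X ≈ 114 kg VSS/d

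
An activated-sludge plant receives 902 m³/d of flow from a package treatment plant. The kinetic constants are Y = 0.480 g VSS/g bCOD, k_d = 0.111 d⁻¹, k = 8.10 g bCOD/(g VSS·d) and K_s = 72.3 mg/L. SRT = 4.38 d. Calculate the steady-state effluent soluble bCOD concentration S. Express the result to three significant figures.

S ≈ 6.91 mg/L

Effluent substrate depends only on kinetics and SRT: S = K_s(1 + k_d θ_c) / [θ_c(Yk − k_d) − 1] = 72.3 × (1 + 0.111 × 4.38) / [4.38 × (0.480 × 8.10 − 0.111) − 1] = 107.5 / 15.54 = 6.913 mg/L.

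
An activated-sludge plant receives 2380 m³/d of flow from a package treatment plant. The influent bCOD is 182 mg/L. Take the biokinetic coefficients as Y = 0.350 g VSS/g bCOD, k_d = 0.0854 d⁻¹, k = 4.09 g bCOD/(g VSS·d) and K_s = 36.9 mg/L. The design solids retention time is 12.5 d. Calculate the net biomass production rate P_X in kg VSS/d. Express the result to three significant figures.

P_X ≈ 71.4 kg VSS/d

For a completely mixed reactor with recycle the Lawrence–McCarty relation gives S = K_s·(1 + k_d·θ_c) / [θ_c·(Y·k − k_d) − 1] = 36.9 × (1 + 0.0854 × 12.5) / [12.5 × (0.350 × 4.09 − 0.0854) − 1] = 76.29 / 15.83 = 4.821 mg/L.
Observed yield with endogenous decay: Y_obs = Y / (1 + k_d·θ_c) = 0.350 / (1 + 0.0854 × 12.5) = 0.350 / 2.067 = 0.1693 g VSS/g bCOD.
Substrate removed = Q·(S₀ − S) = 2380 m³/d × (182 − 4.82) g/m³ = 4.22×10^5 g/d = 421.7 kg/d.
Net biomass production P_X = Y_obs × Q·(S₀ − S) = 0.1693 × 421.7 = 71.39 kg VSS/d.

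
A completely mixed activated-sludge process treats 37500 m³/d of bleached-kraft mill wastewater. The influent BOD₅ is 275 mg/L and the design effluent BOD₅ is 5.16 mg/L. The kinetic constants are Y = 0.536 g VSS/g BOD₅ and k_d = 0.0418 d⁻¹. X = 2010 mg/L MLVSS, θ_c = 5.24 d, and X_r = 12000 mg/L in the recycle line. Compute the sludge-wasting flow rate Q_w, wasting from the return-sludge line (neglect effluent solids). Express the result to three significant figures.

From the SRT design equation V = Y Q (S₀−S) θ_c / [X (1 + k_d θ_c)] = 0.536 × 37500 × (275 − 5.16) × 5.24 / [2010 × (1 + 0.0418 × 5.24)] = 2.84×10^7 / 2450 = 11599 m³.
Q_w = (V·X)/(θ_c X_r) = 11599 × 2010 / (5.24 × 12000) = 370.8 m³/d.

Q_w ≈ 371 m³/d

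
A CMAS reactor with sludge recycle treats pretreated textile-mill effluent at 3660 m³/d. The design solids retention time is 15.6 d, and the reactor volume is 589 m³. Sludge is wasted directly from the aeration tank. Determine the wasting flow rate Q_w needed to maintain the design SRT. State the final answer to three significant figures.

With mixed-liquor wasting, θ_c = V/Q_w, so Q_w = V/θ_c = 589.0/15.6 = 37.76 m³/d.

Q_w ≈ 37.8 m³/d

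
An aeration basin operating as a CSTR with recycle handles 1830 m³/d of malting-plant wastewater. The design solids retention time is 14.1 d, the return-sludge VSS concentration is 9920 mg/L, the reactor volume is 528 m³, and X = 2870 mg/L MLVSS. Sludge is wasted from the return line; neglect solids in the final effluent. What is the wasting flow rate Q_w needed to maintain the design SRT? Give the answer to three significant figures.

Q_w ≈ 10.8 m³/d

Q_w = (V·X)/(θ_c X_r) = 528.0 × 2870 / (14.1 × 9920) = 10.83 m³/d.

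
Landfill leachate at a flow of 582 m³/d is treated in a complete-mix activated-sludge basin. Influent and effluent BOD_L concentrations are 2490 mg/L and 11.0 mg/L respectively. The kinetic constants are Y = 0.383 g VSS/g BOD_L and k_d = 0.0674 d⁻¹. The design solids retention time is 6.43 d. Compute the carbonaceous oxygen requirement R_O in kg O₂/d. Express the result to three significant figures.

R_O ≈ 895 kg O₂/d

Correct the yield for decay: Y_obs = Y/(1 + k_d θ_c) = 0.383 / (1 + 0.0674 × 6.43) = 0.383 / 1.433 = 0.2672.
Substrate removed = Q·(S₀ − S) = 582 m³/d × (2490 − 11.0) g/m³ = 1.44×10^6 g/d = 1443 kg/d.
Biomass synthesised: P_X = Y_obs × 1443 = 385.5 kg VSS/d.
Carbonaceous O₂ demand = substrate oxidised − cell-mass equivalent = 1443 − 1.42 × 385.5 = 895.4 kg O₂/d.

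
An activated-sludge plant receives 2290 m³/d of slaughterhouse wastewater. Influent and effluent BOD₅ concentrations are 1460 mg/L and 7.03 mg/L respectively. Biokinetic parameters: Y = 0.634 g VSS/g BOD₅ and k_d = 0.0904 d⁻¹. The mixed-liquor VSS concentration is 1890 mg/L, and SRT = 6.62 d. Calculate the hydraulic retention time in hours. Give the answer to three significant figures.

τ ≈ 48.4 h

Rearranging the biomass balance for a CMAS with decay, V = Y·Q·ΔS·θ_c / [X·(1+k_d θ_c)] = 0.634 × 2290 × (1460 − 7.03) × 6.62 / [1890 × (1 + 0.0904 × 6.62)] = 1.4×10^7 / 3021 = 4623 m³.
HRT = V/Q = 4623 m³ / 2290 m³·d⁻¹ = 2.019 d × 24 = 48.45 h.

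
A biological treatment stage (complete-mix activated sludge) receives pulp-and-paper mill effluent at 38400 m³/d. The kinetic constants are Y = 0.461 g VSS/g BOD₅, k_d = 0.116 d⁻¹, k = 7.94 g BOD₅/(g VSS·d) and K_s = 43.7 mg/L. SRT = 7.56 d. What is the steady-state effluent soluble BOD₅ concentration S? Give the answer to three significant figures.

S ≈ 3.18 mg/L

From the Monod/SRT balance for a CMAS, S = K_s·(1+k_d θ_c)/[θ_c·(Y k − k_d) − 1] = 43.7 × (1 + 0.116 × 7.56) / [7.56 × (0.461 × 7.94 − 0.116) − 1] = 82.02 / 25.80 = 3.180 mg/L.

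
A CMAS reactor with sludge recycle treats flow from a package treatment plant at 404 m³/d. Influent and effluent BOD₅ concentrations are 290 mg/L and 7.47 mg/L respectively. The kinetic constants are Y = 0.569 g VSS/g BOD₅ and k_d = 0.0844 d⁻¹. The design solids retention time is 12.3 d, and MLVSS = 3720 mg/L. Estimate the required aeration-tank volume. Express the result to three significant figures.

V ≈ 105 m³

Steady-state biomass mass balance: V·X·(1 + k_d·θ_c) = Y·Q·(S₀ − S)·θ_c, so V = 0.569 × 404 × (290 − 7.47) × 12.3 / [3720 × (1 + 0.0844 × 12.3)] = 7.99×10^5 / 7582 = 105.4 m³.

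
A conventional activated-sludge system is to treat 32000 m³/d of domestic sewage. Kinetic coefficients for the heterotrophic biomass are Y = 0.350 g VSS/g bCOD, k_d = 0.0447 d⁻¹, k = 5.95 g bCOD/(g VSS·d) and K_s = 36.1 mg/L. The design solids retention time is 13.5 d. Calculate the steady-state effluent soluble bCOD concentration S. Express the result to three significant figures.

Effluent substrate depends only on kinetics and SRT: S = K_s(1 + k_d θ_c) / [θ_c(Yk − k_d) − 1] = 36.1 × (1 + 0.0447 × 13.5) / [13.5 × (0.350 × 5.95 − 0.0447) − 1] = 57.88 / 26.51 = 2.183 mg/L.

S ≈ 2.18 mg/L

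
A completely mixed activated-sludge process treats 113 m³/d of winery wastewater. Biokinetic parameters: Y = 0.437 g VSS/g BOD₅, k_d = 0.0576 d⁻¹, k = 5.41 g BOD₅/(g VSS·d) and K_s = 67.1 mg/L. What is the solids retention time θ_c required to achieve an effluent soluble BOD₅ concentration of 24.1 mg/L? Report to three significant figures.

At the target effluent, Y k S/(K_s+S) = 0.437×5.41×24.1/91.20 = 0.6247 d⁻¹.
θ_c = 1/(μ − k_d) = 1/(0.6247 − 0.0576) = 1/0.5671 = 1.763 d.

θ_c ≈ 1.76 d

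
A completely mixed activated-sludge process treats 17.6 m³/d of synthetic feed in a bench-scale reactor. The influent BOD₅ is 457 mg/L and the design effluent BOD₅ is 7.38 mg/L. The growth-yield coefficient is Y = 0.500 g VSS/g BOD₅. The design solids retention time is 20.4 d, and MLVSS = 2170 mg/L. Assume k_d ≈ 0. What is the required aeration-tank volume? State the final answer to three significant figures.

V ≈ 37.2 m³

Biomass mass balance (decay neglected): V·X = Y·Q·(S₀ − S)·θ_c, so V = 0.500 × 17.6 × (457 − 7.38) × 20.4 / 2170 = 37.20 m³.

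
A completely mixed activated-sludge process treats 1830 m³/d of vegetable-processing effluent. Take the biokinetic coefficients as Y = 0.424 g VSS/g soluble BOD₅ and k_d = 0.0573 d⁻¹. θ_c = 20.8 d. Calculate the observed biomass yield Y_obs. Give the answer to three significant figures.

Y_obs = Y / (1 + k_d θ_c) = 0.424 / (1 + 0.0573 × 20.8) = 0.424 / 2.192 = 0.1934.

Y_obs ≈ 0.193 g VSS/g soluble BOD₅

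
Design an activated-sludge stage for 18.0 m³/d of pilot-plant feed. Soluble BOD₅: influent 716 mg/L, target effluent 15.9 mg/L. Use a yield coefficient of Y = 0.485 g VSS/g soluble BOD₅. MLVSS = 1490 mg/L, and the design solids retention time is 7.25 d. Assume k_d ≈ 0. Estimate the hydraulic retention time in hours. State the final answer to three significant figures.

τ ≈ 39.7 h

With k_d = 0 the design equation reduces to V = Y Q (S₀−S) θ_c / X = 0.485 × 18.0 × (716 − 15.9) × 7.25 / 1490 = 29.74 m³.
HRT = V/Q = 29.74 m³ / 18.0 m³·d⁻¹ = 1.652 d × 24 = 39.65 h.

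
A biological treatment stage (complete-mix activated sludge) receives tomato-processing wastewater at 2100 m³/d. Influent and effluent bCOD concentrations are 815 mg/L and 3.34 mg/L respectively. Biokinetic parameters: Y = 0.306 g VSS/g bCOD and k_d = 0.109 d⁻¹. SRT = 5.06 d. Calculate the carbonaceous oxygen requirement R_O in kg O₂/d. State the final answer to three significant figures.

Y_obs = Y / (1 + k_d θ_c) = 0.306 / (1 + 0.109 × 5.06) = 0.306 / 1.552 = 0.1972.
Q·(S₀ − S) = 2100 × (815 − 3.34) × 10⁻³ = 1704 kg/d removed.
Biomass synthesised: P_X = Y_obs × 1704 = 336.2 kg VSS/d.
R_O = Q·ΔS − 1.42 P_X = 1704 − 477.4 = 1227 kg O₂/d.

R_O ≈ 1230 kg O₂/d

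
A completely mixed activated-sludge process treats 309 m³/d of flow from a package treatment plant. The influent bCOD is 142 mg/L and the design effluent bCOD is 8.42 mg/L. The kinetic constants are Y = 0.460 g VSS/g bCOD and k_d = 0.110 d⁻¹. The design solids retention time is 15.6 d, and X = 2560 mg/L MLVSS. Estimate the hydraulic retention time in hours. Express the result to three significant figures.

τ ≈ 3.31 h

Rearranging the biomass balance for a CMAS with decay, V = Y·Q·ΔS·θ_c / [X·(1+k_d θ_c)] = 0.460 × 309 × (142 − 8.42) × 15.6 / [2560 × (1 + 0.110 × 15.6)] = 2.96×10^5 / 6953 = 42.60 m³.
Hydraulic retention time τ = V/Q = 42.60 / 309 = 0.1379 d = 3.309 h.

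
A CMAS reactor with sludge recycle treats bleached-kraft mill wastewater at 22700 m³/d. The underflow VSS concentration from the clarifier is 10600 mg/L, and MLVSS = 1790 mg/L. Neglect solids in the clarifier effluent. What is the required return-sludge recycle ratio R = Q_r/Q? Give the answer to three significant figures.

R = Q_r/Q = X/(X_r − X) = 1790 / (10600 − 1790) = 0.2032.

R ≈ 0.203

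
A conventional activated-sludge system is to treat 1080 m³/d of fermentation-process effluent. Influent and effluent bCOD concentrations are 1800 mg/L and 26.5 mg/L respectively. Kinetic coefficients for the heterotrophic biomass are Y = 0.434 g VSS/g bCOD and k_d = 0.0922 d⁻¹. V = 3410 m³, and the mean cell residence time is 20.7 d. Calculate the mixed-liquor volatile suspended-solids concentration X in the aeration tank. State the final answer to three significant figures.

X ≈ 1730 mg/L

From V·X·(1 + k_d·θ_c) = Y·Q·(S₀ − S)·θ_c: X = 0.434 × 1080 × (1800 − 26.5) × 20.7 / [3410 × (1 + 0.0922 × 20.7)] = 1735 mg/L.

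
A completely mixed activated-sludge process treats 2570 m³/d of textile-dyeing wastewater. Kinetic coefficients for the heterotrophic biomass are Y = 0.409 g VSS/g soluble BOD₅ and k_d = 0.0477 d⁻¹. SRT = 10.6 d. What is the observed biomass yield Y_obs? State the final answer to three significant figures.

Y_obs = Y / (1 + k_d θ_c) = 0.409 / (1 + 0.0477 × 10.6) = 0.409 / 1.506 = 0.2716.

Y_obs ≈ 0.272 g VSS/g soluble BOD₅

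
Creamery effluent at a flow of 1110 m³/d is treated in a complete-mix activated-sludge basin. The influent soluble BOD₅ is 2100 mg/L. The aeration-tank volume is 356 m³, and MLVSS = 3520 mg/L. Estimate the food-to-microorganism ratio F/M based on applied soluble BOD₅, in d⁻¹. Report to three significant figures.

F/M = Q·S₀ / (V·X) = 1110 × 2100 / (356.0 × 3520) = 1.860 g soluble BOD₅·(g VSS·d)⁻¹.

F/M ≈ 1.86 d⁻¹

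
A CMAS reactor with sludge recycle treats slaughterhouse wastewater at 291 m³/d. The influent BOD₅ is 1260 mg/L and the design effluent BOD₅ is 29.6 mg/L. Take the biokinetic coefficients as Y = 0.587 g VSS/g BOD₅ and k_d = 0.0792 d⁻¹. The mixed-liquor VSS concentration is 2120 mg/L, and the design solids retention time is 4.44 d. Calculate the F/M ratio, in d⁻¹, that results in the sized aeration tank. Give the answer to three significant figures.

From the SRT design equation V = Y Q (S₀−S) θ_c / [X (1 + k_d θ_c)] = 0.587 × 291 × (1260 − 29.6) × 4.44 / [2120 × (1 + 0.0792 × 4.44)] = 9.33×10^5 / 2865 = 325.7 m³.
F/M = Q·S₀ / (V·X) = 291 × 1260 / (325.7 × 2120) = 0.5311 g BOD₅·(g VSS·d)⁻¹.

F/M ≈ 0.531 d⁻¹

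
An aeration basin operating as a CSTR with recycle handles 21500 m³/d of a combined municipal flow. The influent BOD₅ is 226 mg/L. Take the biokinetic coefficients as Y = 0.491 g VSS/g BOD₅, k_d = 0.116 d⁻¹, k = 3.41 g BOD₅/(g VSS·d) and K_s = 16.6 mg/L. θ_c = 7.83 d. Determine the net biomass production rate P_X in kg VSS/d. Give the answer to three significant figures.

P_X ≈ 1230 kg VSS/d

From the Monod/SRT balance for a CMAS, S = K_s·(1+k_d θ_c)/[θ_c·(Y k − k_d) − 1] = 16.6 × (1 + 0.116 × 7.83) / [7.83 × (0.491 × 3.41 − 0.116) − 1] = 31.68 / 11.20 = 2.828 mg/L.
Correct the yield for decay: Y_obs = Y/(1 + k_d θ_c) = 0.491 / (1 + 0.116 × 7.83) = 0.491 / 1.908 = 0.2573.
ΔS = 226 − 2.83 = 223.2 mg/L, so the substrate removal rate is 21500 × 223.2/1000 = 4798 kg BOD₅/d.
So the net sludge growth is P_X = 0.2573 × 4798 = 1235 kg VSS/d.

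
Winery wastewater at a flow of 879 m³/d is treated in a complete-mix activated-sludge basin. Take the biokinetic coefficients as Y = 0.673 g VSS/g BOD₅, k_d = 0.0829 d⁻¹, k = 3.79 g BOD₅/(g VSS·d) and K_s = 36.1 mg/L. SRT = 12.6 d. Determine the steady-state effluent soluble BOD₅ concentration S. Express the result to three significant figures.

S ≈ 2.45 mg/L

From the Monod/SRT balance for a CMAS, S = K_s·(1+k_d θ_c)/[θ_c·(Y k − k_d) − 1] = 36.1 × (1 + 0.0829 × 12.6) / [12.6 × (0.673 × 3.79 − 0.0829) − 1] = 73.81 / 30.09 = 2.453 mg/L.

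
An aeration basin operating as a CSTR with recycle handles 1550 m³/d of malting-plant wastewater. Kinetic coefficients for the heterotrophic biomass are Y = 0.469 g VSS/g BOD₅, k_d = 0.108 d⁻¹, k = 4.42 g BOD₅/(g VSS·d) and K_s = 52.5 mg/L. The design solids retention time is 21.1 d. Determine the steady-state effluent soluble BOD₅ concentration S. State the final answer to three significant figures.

For a completely mixed reactor with recycle the Lawrence–McCarty relation gives S = K_s·(1 + k_d·θ_c) / [θ_c·(Y·k − k_d) − 1] = 52.5 × (1 + 0.108 × 21.1) / [21.1 × (0.469 × 4.42 − 0.108) − 1] = 172.1 / 40.46 = 4.254 mg/L.

S ≈ 4.25 mg/L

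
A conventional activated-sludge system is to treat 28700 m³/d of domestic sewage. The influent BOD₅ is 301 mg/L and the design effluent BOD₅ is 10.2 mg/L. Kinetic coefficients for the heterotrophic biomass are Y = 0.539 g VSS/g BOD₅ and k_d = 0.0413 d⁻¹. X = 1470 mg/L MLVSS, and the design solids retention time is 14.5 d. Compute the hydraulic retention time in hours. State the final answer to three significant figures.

Rearranging the biomass balance for a CMAS with decay, V = Y·Q·ΔS·θ_c / [X·(1+k_d θ_c)] = 0.539 × 28700 × (301 − 10.2) × 14.5 / [1470 × (1 + 0.0413 × 14.5)] = 6.52×10^7 / 2350 = 27753 m³.
Hydraulic retention time τ = V/Q = 27753 / 28700 = 0.9670 d = 23.21 h.

τ ≈ 23.2 h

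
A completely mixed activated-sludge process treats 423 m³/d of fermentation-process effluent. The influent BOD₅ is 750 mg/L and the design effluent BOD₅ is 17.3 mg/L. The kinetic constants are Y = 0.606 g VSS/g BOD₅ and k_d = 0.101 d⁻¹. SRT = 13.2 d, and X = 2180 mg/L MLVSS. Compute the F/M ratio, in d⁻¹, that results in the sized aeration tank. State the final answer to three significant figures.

F/M ≈ 0.299 d⁻¹

Rearranging the biomass balance for a CMAS with decay, V = Y·Q·ΔS·θ_c / [X·(1+k_d θ_c)] = 0.606 × 423 × (750 − 17.3) × 13.2 / [2180 × (1 + 0.101 × 13.2)] = 2.48×10^6 / 5086 = 487.4 m³.
Food-to-microorganism ratio F/M = Q S₀ / (V X) = 423 × 750 / (487.4 × 2180) = 0.2986 d⁻¹.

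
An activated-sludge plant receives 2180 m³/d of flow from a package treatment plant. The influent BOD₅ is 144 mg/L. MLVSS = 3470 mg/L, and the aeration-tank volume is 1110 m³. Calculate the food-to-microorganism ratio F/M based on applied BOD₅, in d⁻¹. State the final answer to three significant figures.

F/M ≈ 0.0815 d⁻¹

F/M = applied load / biomass = Q·S₀/(V·X) = 2180 × 144 / (1110 × 3470) = 0.08150 d⁻¹.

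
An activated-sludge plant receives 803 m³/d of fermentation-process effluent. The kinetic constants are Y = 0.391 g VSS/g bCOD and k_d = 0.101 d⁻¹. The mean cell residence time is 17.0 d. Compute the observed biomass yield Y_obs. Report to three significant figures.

Y_obs ≈ 0.144 g VSS/g bCOD

The observed yield is Y_obs = Y/(1 + k_d·θ_c) = 0.391 / (1 + 0.101 × 17.0) = 0.391 / 2.717 = 0.1439 g VSS per g bCOD removed.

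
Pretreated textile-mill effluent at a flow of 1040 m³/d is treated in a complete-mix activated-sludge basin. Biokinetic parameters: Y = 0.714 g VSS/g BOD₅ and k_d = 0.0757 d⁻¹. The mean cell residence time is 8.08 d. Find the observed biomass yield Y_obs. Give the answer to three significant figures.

Correct the yield for decay: Y_obs = Y/(1 + k_d θ_c) = 0.714 / (1 + 0.0757 × 8.08) = 0.714 / 1.612 = 0.4430.

Y_obs ≈ 0.443 g VSS/g BOD₅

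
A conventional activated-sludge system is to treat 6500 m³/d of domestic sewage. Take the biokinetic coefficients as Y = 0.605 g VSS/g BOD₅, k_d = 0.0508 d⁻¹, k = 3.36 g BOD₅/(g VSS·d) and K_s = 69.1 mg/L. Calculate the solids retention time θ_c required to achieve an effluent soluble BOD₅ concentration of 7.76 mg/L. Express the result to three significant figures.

θ_c ≈ 6.48 d

At the target effluent, Y k S/(K_s+S) = 0.605×3.36×7.76/76.86 = 0.2052 d⁻¹.
Then 1/θ_c = μ − k_d = 0.2052 − 0.0508 = 0.1544 d⁻¹, giving θ_c = 6.475 d.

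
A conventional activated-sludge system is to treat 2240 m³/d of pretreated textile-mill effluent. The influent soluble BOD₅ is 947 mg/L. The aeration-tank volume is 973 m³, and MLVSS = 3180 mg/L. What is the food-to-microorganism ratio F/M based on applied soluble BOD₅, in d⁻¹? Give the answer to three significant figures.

F/M ≈ 0.686 d⁻¹

Food-to-microorganism ratio F/M = Q S₀ / (V X) = 2240 × 947 / (973.0 × 3180) = 0.6856 d⁻¹.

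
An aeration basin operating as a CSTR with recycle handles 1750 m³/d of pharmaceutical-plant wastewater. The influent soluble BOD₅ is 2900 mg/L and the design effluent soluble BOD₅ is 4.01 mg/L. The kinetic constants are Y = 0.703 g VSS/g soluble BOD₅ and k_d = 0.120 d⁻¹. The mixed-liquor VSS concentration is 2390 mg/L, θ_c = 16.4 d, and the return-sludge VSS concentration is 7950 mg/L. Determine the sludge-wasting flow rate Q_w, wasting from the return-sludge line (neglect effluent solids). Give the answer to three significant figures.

Q_w ≈ 151 m³/d

Rearranging the biomass balance for a CMAS with decay, V = Y·Q·ΔS·θ_c / [X·(1+k_d θ_c)] = 0.703 × 1750 × (2900 − 4.01) × 16.4 / [2390 × (1 + 0.120 × 16.4)] = 5.84×10^7 / 7094 = 8237 m³.
Q_w = (V·X)/(θ_c X_r) = 8237 × 2390 / (16.4 × 7950) = 151.0 m³/d.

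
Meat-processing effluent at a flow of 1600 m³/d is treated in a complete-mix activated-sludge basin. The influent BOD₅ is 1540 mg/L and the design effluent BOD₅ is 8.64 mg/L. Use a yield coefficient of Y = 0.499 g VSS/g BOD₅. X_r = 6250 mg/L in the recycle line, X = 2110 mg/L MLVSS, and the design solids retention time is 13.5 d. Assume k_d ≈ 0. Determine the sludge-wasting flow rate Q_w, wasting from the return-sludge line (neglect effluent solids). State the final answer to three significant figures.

Q_w ≈ 196 m³/d

With k_d = 0 the design equation reduces to V = Y Q (S₀−S) θ_c / X = 0.499 × 1600 × (1540 − 8.64) × 13.5 / 2110 = 7823 m³.
Wasting from the return line (neglecting effluent solids): Q_w = V·X / (θ_c·X_r) = 7823 × 2110 / (13.5 × 6250) = 195.6 m³/d.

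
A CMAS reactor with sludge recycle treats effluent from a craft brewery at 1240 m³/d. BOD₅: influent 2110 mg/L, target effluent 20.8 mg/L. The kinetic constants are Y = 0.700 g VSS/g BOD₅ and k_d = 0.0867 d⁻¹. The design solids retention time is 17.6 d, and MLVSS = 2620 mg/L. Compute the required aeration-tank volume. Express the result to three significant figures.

V ≈ 4820 m³

From the SRT design equation V = Y Q (S₀−S) θ_c / [X (1 + k_d θ_c)] = 0.700 × 1240 × (2110 − 20.8) × 17.6 / [2620 × (1 + 0.0867 × 17.6)] = 3.19×10^7 / 6618 = 4823 m³.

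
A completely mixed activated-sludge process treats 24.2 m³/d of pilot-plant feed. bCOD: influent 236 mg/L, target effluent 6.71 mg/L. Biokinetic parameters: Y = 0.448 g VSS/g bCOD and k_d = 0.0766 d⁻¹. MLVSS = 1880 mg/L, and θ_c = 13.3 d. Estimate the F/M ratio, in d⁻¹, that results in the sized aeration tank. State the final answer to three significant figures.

F/M ≈ 0.349 d⁻¹

From the SRT design equation V = Y Q (S₀−S) θ_c / [X (1 + k_d θ_c)] = 0.448 × 24.2 × (236 − 6.71) × 13.3 / [1880 × (1 + 0.0766 × 13.3)] = 3.31×10^4 / 3795 = 8.711 m³.
Food-to-microorganism ratio F/M = Q S₀ / (V X) = 24.2 × 236 / (8.711 × 1880) = 0.3487 d⁻¹.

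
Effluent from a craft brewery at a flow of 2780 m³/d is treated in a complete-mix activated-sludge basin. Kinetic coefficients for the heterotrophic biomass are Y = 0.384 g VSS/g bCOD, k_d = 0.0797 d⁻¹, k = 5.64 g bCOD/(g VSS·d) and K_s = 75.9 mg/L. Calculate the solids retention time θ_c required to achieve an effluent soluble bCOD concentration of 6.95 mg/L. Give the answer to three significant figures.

Specific growth rate at S = 6.95 mg/L: μ = YkS/(K_s+S) = 0.384·5.64·6.95/(75.9+6.95) = 0.1817 d⁻¹.
1/θ_c = 0.1817 − 0.0797 = 0.1020 d⁻¹, so θ_c = 9.806 d.

θ_c ≈ 9.81 d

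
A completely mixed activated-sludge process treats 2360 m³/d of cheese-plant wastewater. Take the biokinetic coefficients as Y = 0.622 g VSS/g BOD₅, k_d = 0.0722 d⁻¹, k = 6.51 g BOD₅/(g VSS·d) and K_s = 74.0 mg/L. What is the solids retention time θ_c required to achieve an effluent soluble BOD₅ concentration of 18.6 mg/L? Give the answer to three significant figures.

θ_c ≈ 1.35 d

From 1/θ_c = Y·k·S/(K_s + S) − k_d: Y·k·S/(K_s+S) = 0.622 × 6.51 × 18.6 / (74.0 + 18.6) = 0.8133 d⁻¹.
θ_c = 1/(μ − k_d) = 1/(0.8133 − 0.0722) = 1/0.7411 = 1.349 d.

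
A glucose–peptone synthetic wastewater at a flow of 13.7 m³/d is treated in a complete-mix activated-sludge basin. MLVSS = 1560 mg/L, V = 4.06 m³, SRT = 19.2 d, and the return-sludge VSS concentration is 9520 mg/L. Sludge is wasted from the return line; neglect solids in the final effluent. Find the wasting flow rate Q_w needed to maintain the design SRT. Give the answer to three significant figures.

Q_w ≈ 0.0347 m³/d

Q_w = (V·X)/(θ_c X_r) = 4.060 × 1560 / (19.2 × 9520) = 0.03465 m³/d.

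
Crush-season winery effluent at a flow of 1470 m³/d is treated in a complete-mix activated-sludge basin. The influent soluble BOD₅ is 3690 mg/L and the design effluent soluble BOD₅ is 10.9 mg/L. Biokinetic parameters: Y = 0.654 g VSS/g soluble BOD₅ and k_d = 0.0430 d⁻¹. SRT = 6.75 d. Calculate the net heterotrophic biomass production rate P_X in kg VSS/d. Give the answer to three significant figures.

Y_obs = Y / (1 + k_d θ_c) = 0.654 / (1 + 0.0430 × 6.75) = 0.654 / 1.290 = 0.5069.
Mass of soluble BOD₅ removed per day: Q(S₀ − S) = 1470 × 3679 g/m³ = 5408 kg/d.
So the net sludge growth is P_X = 0.5069 × 5408 = 2741 kg VSS/d.

P_X ≈ 2740 kg VSS/d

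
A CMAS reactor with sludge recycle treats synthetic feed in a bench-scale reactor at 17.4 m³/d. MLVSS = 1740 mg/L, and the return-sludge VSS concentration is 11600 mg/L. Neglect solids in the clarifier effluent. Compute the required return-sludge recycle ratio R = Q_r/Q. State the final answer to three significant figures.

R ≈ 0.176

Solids balance on the clarifier gives (1+R)X = R·X_r, so R = X/(X_r − X) = 1740 / (11600 − 1740) = 0.1765.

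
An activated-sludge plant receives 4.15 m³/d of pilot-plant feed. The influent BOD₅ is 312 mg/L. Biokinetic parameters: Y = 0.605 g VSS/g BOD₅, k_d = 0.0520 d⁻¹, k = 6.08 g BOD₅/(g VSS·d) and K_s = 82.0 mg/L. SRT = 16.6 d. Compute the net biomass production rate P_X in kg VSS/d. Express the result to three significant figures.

P_X ≈ 0.417 kg VSS/d

For a completely mixed reactor with recycle the Lawrence–McCarty relation gives S = K_s·(1 + k_d·θ_c) / [θ_c·(Y·k − k_d) − 1] = 82.0 × (1 + 0.0520 × 16.6) / [16.6 × (0.605 × 6.08 − 0.0520) − 1] = 152.8 / 59.20 = 2.581 mg/L.
Observed yield with endogenous decay: Y_obs = Y / (1 + k_d·θ_c) = 0.605 / (1 + 0.0520 × 16.6) = 0.605 / 1.863 = 0.3247 g VSS/g BOD₅.
ΔS = 312 − 2.58 = 309.4 mg/L, so the substrate removal rate is 4.15 × 309.4/1000 = 1.284 kg BOD₅/d.
Biomass produced: P_X = Y_obs·Q·ΔS = 0.3247 × 1.284 ≈ 0.4170 kg VSS/d.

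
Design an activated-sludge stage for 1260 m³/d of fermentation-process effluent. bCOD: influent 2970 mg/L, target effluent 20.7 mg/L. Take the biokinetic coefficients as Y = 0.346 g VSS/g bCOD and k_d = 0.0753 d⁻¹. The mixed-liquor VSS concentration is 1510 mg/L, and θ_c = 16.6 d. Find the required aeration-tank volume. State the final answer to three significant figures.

Rearranging the biomass balance for a CMAS with decay, V = Y·Q·ΔS·θ_c / [X·(1+k_d θ_c)] = 0.346 × 1260 × (2970 − 20.7) × 16.6 / [1510 × (1 + 0.0753 × 16.6)] = 2.13×10^7 / 3397 = 6282 m³.

V ≈ 6280 m³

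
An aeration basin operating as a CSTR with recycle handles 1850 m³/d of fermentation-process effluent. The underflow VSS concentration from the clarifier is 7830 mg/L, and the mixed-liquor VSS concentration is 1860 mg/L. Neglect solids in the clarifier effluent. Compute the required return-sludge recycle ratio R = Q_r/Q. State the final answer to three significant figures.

Solids balance on the clarifier gives (1+R)X = R·X_r, so R = X/(X_r − X) = 1860 / (7830 − 1860) = 0.3116.

R ≈ 0.312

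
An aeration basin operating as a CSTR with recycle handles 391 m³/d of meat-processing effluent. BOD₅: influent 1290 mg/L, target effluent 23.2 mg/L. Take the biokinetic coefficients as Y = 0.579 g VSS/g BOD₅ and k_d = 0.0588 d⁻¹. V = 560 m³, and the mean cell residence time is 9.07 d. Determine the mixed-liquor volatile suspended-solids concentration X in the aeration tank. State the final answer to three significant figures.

X ≈ 3030 mg/L

From V·X·(1 + k_d·θ_c) = Y·Q·(S₀ − S)·θ_c: X = 0.579 × 391 × (1290 − 23.2) × 9.07 / [560 × (1 + 0.0588 × 9.07)] = 3029 mg/L.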